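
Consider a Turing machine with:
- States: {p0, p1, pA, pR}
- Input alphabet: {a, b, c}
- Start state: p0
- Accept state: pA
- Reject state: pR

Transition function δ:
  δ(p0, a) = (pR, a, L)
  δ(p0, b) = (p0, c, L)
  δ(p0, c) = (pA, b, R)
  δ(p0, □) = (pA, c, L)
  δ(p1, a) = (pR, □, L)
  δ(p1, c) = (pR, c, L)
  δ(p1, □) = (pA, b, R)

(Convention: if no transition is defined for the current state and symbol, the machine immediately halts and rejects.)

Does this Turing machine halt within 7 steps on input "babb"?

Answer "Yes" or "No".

Execution trace:
Initial: [p0]babb
Step 1: δ(p0, b) = (p0, c, L) → [p0]□cabb
Step 2: δ(p0, □) = (pA, c, L) → [pA]□ccabb

The machine reaches the accept state pA and halts.
The machine halted after 2 steps (within the 7-step bound).

Answer: Yes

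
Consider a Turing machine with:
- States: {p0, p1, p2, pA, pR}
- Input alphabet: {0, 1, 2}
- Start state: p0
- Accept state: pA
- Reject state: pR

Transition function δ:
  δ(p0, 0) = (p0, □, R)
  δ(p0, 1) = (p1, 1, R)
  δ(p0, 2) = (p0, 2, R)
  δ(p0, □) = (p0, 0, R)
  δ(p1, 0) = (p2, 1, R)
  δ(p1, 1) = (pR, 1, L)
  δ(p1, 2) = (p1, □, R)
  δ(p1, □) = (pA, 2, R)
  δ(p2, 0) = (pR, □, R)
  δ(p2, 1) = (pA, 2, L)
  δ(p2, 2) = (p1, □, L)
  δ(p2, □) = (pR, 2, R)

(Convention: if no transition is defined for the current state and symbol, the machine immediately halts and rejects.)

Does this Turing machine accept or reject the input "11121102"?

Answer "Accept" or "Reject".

Execution trace:
Initial: [p0]11121102
Step 1: δ(p0, 1) = (p1, 1, R) → 1[p1]1121102
Step 2: δ(p1, 1) = (pR, 1, L) → [pR]11121102

The machine reaches the reject state pR and halts.

Answer: Reject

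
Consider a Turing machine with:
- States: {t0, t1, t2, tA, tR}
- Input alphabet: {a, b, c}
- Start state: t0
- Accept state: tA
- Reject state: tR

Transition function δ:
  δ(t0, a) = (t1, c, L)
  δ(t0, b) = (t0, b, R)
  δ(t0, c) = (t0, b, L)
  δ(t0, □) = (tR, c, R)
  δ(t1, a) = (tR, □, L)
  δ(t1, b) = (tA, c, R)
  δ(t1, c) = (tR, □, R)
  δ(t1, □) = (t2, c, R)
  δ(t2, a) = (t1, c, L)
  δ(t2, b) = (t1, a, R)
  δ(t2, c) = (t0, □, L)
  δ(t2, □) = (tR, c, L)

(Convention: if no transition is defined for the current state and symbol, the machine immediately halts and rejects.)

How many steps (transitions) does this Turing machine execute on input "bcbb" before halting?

Execution trace:
Initial: [t0]bcbb
Step 1: δ(t0, b) = (t0, b, R) → b[t0]cbb
Step 2: δ(t0, c) = (t0, b, L) → [t0]bbbb
Step 3: δ(t0, b) = (t0, b, R) → b[t0]bbb
Step 4: δ(t0, b) = (t0, b, R) → bb[t0]bb
Step 5: δ(t0, b) = (t0, b, R) → bbb[t0]b
Step 6: δ(t0, b) = (t0, b, R) → bbbb[t0]□
Step 7: δ(t0, □) = (tR, c, R) → bbbbc[tR]□

The machine reaches the reject state tR and halts.

The machine executed 7 steps before halting.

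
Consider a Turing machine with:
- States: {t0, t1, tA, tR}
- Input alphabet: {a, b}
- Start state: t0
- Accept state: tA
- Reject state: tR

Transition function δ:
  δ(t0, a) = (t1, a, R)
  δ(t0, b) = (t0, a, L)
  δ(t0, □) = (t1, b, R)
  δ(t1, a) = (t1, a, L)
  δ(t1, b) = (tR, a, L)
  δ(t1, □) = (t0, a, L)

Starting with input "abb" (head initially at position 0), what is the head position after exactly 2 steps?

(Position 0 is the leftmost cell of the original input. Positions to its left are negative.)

Execution trace (head position shown):
Step 0: [t0]abb  (head at position 0)
Step 1: move right → a[t1]bb  (head at position 1)
Step 2: move left → [tR]aab  (head at position 0)

After 2 steps, the head is at position 0.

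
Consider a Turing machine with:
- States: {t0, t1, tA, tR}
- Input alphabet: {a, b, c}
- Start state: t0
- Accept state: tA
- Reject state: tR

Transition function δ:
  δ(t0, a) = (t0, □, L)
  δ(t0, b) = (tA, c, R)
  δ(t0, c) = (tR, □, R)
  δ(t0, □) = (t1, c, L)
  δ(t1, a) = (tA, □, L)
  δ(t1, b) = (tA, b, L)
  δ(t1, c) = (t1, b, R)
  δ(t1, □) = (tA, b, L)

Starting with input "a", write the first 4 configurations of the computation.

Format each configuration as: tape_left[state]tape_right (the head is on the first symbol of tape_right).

Transitions applied:
Step 1: δ(t0, a) = (t0, □, L)
Step 2: δ(t0, □) = (t1, c, L)
Step 3: δ(t1, □) = (tA, b, L)

The first 4 configurations are:
[t0]a ⊢ [t0]□□ ⊢ [t1]□c□ ⊢ [tA]□bc□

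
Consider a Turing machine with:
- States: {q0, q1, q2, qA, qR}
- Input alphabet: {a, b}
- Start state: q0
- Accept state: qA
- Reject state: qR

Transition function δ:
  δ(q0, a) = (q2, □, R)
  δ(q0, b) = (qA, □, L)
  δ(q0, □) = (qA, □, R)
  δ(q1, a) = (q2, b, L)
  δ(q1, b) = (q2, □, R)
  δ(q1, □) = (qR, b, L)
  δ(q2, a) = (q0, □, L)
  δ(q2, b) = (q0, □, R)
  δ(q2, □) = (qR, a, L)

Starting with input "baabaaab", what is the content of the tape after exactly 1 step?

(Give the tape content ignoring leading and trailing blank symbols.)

Execution trace:
Initial: [q0]baabaaab
Step 1: δ(q0, b) = (qA, □, L) → [qA]□□aabaaab

The machine reaches the accept state qA and halts.

After 1 step, the tape (ignoring leading/trailing blanks) is: aabaaab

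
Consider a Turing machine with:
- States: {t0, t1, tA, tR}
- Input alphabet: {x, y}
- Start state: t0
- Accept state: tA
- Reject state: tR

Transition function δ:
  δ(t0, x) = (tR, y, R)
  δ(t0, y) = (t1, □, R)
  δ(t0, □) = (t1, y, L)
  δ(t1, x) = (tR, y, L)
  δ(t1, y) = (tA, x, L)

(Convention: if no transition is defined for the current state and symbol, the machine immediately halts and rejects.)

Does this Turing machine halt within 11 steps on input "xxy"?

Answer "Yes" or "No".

Execution trace:
Initial: [t0]xxy
Step 1: δ(t0, x) = (tR, y, R) → y[tR]xy

The machine reaches the reject state tR and halts.
The machine halted after 1 step (within the 11-step bound).

Answer: Yes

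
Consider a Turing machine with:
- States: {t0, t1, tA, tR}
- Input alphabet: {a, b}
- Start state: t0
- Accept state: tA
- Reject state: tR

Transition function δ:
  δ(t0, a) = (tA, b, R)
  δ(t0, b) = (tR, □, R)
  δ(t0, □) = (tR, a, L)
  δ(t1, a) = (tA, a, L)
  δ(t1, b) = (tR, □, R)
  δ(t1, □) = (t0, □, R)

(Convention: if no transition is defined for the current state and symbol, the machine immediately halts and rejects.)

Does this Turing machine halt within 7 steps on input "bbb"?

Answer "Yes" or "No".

Execution trace:
Initial: [t0]bbb
Step 1: δ(t0, b) = (tR, □, R) → □[tR]bb

The machine reaches the reject state tR and halts.
The machine halted after 1 step (within the 7-step bound).

Answer: Yes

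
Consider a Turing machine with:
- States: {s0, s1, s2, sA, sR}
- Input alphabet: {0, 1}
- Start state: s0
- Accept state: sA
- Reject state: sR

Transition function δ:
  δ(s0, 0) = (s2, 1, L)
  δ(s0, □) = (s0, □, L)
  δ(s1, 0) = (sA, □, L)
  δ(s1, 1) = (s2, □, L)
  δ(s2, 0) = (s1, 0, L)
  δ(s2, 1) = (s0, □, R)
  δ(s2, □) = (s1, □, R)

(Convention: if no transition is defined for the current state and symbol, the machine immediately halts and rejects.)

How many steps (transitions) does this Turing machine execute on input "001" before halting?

Execution trace:
Initial: [s0]001
Step 1: δ(s0, 0) = (s2, 1, L) → [s2]□101
Step 2: δ(s2, □) = (s1, □, R) → □[s1]101
Step 3: δ(s1, 1) = (s2, □, L) → [s2]□□01
Step 4: δ(s2, □) = (s1, □, R) → □[s1]□01

No transition is defined for δ(s1, □). By convention the machine halts and rejects.

The machine executed 4 steps before halting.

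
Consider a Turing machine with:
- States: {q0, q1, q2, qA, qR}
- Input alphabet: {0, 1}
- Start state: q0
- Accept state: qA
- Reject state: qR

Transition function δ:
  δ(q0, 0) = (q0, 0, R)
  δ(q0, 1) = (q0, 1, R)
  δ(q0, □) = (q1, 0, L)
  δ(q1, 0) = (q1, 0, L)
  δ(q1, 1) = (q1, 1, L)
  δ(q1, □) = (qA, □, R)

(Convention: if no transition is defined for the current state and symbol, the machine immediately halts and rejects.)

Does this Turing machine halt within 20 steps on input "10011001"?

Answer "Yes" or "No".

Execution trace:
Initial: [q0]10011001
Step 1: δ(q0, 1) = (q0, 1, R) → 1[q0]0011001
Step 2: δ(q0, 0) = (q0, 0, R) → 10[q0]011001
Step 3: δ(q0, 0) = (q0, 0, R) → 100[q0]11001
Step 4: δ(q0, 1) = (q0, 1, R) → 1001[q0]1001
Step 5: δ(q0, 1) = (q0, 1, R) → 10011[q0]001
Step 6: δ(q0, 0) = (q0, 0, R) → 100110[q0]01
Step 7: δ(q0, 0) = (q0, 0, R) → 1001100[q0]1
Step 8: δ(q0, 1) = (q0, 1, R) → 10011001[q0]□
Step 9: δ(q0, □) = (q1, 0, L) → 1001100[q1]10
Step 10: δ(q1, 1) = (q1, 1, L) → 100110[q1]010
Step 11: δ(q1, 0) = (q1, 0, L) → 10011[q1]0010
Step 12: δ(q1, 0) = (q1, 0, L) → 1001[q1]10010
Step 13: δ(q1, 1) = (q1, 1, L) → 100[q1]110010
Step 14: δ(q1, 1) = (q1, 1, L) → 10[q1]0110010
Step 15: δ(q1, 0) = (q1, 0, L) → 1[q1]00110010
Step 16: δ(q1, 0) = (q1, 0, L) → [q1]100110010
Step 17: δ(q1, 1) = (q1, 1, L) → [q1]□100110010
Step 18: δ(q1, □) = (qA, □, R) → □[qA]100110010

The machine reaches the accept state qA and halts.
The machine halted after 18 steps (within the 20-step bound).

Answer: Yes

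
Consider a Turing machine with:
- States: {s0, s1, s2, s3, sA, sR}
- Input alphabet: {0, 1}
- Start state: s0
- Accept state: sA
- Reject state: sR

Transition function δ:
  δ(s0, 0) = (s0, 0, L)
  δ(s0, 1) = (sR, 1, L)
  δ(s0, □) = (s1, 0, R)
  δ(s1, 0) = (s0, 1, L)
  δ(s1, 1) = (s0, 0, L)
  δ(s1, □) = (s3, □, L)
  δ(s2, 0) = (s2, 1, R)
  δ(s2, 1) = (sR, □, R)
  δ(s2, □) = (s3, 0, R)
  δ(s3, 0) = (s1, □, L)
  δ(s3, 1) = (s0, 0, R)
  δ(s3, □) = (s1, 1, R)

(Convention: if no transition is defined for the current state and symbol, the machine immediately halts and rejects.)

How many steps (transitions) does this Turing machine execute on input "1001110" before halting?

Execution trace:
Initial: [s0]1001110
Step 1: δ(s0, 1) = (sR, 1, L) → [sR]□1001110

The machine reaches the reject state sR and halts.

The machine executed 1 step before halting.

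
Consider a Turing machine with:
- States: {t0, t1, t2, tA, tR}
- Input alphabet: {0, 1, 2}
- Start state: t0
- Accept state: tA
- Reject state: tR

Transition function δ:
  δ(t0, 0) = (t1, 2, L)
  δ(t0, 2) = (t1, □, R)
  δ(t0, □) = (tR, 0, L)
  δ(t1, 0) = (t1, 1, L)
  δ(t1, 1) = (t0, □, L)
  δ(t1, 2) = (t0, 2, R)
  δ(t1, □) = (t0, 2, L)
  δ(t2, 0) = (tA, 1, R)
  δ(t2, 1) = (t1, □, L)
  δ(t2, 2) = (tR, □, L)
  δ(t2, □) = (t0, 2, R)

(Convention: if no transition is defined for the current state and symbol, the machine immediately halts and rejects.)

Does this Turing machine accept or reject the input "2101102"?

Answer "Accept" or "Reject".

Execution trace:
Initial: [t0]2101102
Step 1: δ(t0, 2) = (t1, □, R) → □[t1]101102
Step 2: δ(t1, 1) = (t0, □, L) → [t0]□□01102
Step 3: δ(t0, □) = (tR, 0, L) → [tR]□0□01102

The machine reaches the reject state tR and halts.

Answer: Reject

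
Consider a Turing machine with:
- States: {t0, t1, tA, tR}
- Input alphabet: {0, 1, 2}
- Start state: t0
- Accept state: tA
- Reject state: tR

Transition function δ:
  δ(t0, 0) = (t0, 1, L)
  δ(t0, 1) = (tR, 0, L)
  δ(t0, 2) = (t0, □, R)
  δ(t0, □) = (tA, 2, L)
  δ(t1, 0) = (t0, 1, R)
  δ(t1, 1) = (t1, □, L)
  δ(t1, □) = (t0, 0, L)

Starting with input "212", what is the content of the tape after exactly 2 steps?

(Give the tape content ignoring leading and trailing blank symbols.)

Execution trace:
Initial: [t0]212
Step 1: δ(t0, 2) = (t0, □, R) → □[t0]12
Step 2: δ(t0, 1) = (tR, 0, L) → [tR]□02

The machine reaches the reject state tR and halts.

After 2 steps, the tape (ignoring leading/trailing blanks) is: 02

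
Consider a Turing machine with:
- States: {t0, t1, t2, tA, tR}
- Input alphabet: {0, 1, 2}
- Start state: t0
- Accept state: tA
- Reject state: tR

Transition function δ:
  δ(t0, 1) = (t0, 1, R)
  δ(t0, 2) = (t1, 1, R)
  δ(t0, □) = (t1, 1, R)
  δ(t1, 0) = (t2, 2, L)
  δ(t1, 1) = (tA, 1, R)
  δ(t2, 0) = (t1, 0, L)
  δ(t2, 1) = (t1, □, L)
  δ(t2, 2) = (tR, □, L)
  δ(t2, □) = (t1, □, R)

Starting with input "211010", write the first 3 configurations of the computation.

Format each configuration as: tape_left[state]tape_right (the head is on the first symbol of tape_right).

Transitions applied:
Step 1: δ(t0, 2) = (t1, 1, R)
Step 2: δ(t1, 1) = (tA, 1, R)

The first 3 configurations are:
[t0]211010 ⊢ 1[t1]11010 ⊢ 11[tA]1010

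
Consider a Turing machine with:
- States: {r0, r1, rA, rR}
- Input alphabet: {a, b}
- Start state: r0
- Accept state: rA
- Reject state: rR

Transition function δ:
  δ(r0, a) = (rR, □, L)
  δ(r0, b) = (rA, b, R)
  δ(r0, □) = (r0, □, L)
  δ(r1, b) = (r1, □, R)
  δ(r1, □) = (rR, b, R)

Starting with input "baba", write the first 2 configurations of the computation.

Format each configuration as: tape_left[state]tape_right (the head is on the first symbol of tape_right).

Transitions applied:
Step 1: δ(r0, b) = (rA, b, R)

The first 2 configurations are:
[r0]baba ⊢ b[rA]aba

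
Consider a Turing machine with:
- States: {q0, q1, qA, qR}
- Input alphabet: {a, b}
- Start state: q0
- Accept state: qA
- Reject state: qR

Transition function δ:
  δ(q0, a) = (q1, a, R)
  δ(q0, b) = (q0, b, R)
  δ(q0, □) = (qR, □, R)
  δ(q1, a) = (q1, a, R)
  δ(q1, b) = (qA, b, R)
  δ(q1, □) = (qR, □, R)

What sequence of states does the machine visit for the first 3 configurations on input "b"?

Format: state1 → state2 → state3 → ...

Execution trace:
Initial: [q0]b
Step 1: δ(q0, b) = (q0, b, R) → b[q0]□
Step 2: δ(q0, □) = (qR, □, R) → b□[qR]□

The machine reaches the reject state qR and halts.

State sequence: q0 → q0 → qR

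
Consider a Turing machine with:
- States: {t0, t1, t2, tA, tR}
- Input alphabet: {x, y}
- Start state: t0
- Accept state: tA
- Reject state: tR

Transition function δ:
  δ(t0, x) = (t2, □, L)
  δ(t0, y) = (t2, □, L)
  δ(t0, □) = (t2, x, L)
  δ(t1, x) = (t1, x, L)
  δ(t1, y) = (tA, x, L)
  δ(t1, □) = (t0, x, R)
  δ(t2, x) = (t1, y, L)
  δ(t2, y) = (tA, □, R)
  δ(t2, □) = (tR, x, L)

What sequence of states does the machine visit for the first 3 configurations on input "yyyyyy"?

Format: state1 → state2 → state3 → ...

Execution trace:
Initial: [t0]yyyyyy
Step 1: δ(t0, y) = (t2, □, L) → [t2]□□yyyyy
Step 2: δ(t2, □) = (tR, x, L) → [tR]□x□yyyyy

The machine reaches the reject state tR and halts.

State sequence: t0 → t2 → tR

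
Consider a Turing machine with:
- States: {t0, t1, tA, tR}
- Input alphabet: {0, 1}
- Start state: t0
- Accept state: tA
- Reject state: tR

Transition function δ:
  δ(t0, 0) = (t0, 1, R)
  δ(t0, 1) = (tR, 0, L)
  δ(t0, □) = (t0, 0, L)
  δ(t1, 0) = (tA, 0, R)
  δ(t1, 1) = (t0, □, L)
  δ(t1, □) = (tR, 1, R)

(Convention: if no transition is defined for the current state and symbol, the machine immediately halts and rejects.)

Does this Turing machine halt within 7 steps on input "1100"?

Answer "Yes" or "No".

Execution trace:
Initial: [t0]1100
Step 1: δ(t0, 1) = (tR, 0, L) → [tR]□0100

The machine reaches the reject state tR and halts.
The machine halted after 1 step (within the 7-step bound).

Answer: Yes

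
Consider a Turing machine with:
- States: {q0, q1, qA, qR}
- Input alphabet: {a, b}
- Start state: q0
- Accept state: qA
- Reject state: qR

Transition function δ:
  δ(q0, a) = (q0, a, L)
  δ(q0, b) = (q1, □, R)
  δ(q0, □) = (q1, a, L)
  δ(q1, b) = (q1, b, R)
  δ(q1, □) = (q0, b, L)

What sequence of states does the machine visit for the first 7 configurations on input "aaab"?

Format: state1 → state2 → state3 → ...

Execution trace:
Initial: [q0]aaab
Step 1: δ(q0, a) = (q0, a, L) → [q0]□aaab
Step 2: δ(q0, □) = (q1, a, L) → [q1]□aaaab
Step 3: δ(q1, □) = (q0, b, L) → [q0]□baaaab
Step 4: δ(q0, □) = (q1, a, L) → [q1]□abaaaab
Step 5: δ(q1, □) = (q0, b, L) → [q0]□babaaaab
Step 6: δ(q0, □) = (q1, a, L) → [q1]□ababaaaab

State sequence: q0 → q0 → q1 → q0 → q1 → q0 → q1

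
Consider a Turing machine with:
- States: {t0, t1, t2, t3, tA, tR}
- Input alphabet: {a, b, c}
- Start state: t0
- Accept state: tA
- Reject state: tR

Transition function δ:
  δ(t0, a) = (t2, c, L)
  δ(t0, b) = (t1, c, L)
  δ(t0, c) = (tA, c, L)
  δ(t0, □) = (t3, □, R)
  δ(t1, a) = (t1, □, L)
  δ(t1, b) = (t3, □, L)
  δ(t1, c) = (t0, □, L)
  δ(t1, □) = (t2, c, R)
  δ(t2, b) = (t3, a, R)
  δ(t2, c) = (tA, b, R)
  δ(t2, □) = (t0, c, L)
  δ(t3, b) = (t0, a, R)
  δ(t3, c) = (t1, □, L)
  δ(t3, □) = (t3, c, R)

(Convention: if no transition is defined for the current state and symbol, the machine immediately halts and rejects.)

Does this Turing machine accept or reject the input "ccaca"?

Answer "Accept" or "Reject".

Execution trace:
Initial: [t0]ccaca
Step 1: δ(t0, c) = (tA, c, L) → [tA]□ccaca

The machine reaches the accept state tA and halts.

Answer: Accept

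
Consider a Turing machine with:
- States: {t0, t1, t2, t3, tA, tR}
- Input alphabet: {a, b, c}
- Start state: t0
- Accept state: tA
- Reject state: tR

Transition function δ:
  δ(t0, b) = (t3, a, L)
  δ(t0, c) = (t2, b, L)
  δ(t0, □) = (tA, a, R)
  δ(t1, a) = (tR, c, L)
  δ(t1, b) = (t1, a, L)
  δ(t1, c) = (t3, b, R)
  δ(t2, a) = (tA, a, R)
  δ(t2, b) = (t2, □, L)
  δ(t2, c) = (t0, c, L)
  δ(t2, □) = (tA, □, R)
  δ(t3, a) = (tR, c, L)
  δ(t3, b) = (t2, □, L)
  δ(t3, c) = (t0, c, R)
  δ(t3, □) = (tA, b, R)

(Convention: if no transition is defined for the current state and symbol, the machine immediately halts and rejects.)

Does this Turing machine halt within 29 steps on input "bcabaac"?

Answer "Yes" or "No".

Execution trace:
Initial: [t0]bcabaac
Step 1: δ(t0, b) = (t3, a, L) → [t3]□acabaac
Step 2: δ(t3, □) = (tA, b, R) → b[tA]acabaac

The machine reaches the accept state tA and halts.
The machine halted after 2 steps (within the 29-step bound).

Answer: Yes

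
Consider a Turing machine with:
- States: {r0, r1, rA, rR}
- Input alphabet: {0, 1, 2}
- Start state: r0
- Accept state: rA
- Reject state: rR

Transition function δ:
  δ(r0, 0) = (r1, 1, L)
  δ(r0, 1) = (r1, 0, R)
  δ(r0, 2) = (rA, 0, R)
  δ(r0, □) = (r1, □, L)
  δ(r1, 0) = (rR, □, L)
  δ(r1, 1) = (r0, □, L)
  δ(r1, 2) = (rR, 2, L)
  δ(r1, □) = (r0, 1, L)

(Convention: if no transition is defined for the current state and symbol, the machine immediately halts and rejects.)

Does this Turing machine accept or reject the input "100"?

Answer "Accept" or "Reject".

Execution trace:
Initial: [r0]100
Step 1: δ(r0, 1) = (r1, 0, R) → 0[r1]00
Step 2: δ(r1, 0) = (rR, □, L) → [rR]0□0

The machine reaches the reject state rR and halts.

Answer: Reject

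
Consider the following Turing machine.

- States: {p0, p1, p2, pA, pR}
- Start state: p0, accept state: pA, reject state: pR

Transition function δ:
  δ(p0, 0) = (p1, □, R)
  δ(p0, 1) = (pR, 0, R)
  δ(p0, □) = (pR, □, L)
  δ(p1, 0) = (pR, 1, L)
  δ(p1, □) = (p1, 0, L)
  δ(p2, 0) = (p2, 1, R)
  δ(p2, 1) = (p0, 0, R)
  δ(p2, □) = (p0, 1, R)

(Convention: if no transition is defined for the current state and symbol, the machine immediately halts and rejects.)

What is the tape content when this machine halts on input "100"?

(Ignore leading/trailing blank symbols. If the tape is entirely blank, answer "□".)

Execution trace:
Initial: [p0]100
Step 1: δ(p0, 1) = (pR, 0, R) → 0[pR]00

The machine reaches the reject state pR and halts.

Final tape (ignoring leading/trailing blanks): 000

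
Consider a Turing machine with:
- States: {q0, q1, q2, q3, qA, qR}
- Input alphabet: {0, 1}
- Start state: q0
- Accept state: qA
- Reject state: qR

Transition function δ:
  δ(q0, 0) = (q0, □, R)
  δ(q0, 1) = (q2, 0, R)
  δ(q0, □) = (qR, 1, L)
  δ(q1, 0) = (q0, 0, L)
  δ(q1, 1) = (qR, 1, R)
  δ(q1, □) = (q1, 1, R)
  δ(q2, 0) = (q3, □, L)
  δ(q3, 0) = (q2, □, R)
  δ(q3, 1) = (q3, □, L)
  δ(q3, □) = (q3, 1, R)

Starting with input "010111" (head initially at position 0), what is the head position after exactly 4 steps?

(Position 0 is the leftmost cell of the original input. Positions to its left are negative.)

Execution trace (head position shown):
Step 0: [q0]010111  (head at position 0)
Step 1: move right → □[q0]10111  (head at position 1)
Step 2: move right → □0[q2]0111  (head at position 2)
Step 3: move left → □[q3]0□111  (head at position 1)
Step 4: move right → □□[q2]□111  (head at position 2)

After 4 steps, the head is at position 2.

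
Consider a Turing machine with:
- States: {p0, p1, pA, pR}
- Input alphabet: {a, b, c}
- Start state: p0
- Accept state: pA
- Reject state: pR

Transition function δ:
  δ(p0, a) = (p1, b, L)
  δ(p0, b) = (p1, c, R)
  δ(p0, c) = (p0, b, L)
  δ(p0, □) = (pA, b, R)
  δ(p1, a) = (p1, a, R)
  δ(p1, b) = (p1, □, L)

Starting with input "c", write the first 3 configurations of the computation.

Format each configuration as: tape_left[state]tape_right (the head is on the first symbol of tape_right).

Transitions applied:
Step 1: δ(p0, c) = (p0, b, L)
Step 2: δ(p0, □) = (pA, b, R)

The first 3 configurations are:
[p0]c ⊢ [p0]□b ⊢ b[pA]b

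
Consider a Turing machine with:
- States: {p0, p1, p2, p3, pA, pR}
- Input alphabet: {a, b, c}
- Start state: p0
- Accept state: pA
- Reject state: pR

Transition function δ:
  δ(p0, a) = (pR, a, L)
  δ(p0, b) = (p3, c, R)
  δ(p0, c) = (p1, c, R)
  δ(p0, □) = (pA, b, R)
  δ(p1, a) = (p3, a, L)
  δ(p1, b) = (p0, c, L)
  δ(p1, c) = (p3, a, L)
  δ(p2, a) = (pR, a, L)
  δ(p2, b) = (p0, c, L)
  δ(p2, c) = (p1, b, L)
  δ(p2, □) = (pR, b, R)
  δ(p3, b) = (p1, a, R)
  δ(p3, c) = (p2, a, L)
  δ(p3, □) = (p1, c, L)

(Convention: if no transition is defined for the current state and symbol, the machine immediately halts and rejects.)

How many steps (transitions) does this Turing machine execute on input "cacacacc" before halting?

Execution trace:
Initial: [p0]cacacacc
Step 1: δ(p0, c) = (p1, c, R) → c[p1]acacacc
Step 2: δ(p1, a) = (p3, a, L) → [p3]cacacacc
Step 3: δ(p3, c) = (p2, a, L) → [p2]□aacacacc
Step 4: δ(p2, □) = (pR, b, R) → b[pR]aacacacc

The machine reaches the reject state pR and halts.

The machine executed 4 steps before halting.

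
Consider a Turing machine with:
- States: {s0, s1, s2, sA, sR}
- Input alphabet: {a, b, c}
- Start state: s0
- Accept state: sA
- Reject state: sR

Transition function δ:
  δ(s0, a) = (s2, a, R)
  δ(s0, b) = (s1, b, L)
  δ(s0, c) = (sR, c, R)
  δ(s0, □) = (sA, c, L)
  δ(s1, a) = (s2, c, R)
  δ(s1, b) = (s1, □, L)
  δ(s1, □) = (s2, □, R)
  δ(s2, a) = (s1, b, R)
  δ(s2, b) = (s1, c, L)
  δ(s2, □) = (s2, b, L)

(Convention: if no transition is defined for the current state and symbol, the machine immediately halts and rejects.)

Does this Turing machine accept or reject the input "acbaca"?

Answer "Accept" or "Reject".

Execution trace:
Initial: [s0]acbaca
Step 1: δ(s0, a) = (s2, a, R) → a[s2]cbaca

No transition is defined for δ(s2, c). By convention the machine halts and rejects.

Answer: Reject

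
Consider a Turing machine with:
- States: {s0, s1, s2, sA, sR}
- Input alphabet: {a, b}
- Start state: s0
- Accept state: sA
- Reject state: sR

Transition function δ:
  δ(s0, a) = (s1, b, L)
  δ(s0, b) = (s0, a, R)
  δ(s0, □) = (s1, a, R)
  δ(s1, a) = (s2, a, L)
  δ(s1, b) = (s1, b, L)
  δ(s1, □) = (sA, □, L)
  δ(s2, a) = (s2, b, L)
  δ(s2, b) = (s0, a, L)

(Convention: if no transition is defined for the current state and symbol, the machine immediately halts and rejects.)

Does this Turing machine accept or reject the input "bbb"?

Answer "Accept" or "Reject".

Execution trace:
Initial: [s0]bbb
Step 1: δ(s0, b) = (s0, a, R) → a[s0]bb
Step 2: δ(s0, b) = (s0, a, R) → aa[s0]b
Step 3: δ(s0, b) = (s0, a, R) → aaa[s0]□
Step 4: δ(s0, □) = (s1, a, R) → aaaa[s1]□
Step 5: δ(s1, □) = (sA, □, L) → aaa[sA]a□

The machine reaches the accept state sA and halts.

Answer: Accept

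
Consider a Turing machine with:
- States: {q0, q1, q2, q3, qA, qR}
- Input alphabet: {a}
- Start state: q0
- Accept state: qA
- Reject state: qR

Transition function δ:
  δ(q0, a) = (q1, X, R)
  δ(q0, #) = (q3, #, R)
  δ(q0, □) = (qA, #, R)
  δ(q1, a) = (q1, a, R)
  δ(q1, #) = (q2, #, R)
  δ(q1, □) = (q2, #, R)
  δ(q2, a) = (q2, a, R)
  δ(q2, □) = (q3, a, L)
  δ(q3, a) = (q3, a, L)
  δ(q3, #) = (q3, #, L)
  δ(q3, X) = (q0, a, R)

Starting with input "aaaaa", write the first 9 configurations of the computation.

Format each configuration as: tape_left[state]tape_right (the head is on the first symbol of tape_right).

Transitions applied:
Step 1: δ(q0, a) = (q1, X, R)
Step 2: δ(q1, a) = (q1, a, R)
Step 3: δ(q1, a) = (q1, a, R)
Step 4: δ(q1, a) = (q1, a, R)
Step 5: δ(q1, a) = (q1, a, R)
Step 6: δ(q1, □) = (q2, #, R)
Step 7: δ(q2, □) = (q3, a, L)
Step 8: δ(q3, #) = (q3, #, L)

The first 9 configurations are:
[q0]aaaaa ⊢ X[q1]aaaa ⊢ Xa[q1]aaa ⊢ Xaa[q1]aa ⊢ Xaaa[q1]a ⊢ Xaaaa[q1]□ ⊢ Xaaaa#[q2]□ ⊢ Xaaaa[q3]#a ⊢ Xaaa[q3]a#a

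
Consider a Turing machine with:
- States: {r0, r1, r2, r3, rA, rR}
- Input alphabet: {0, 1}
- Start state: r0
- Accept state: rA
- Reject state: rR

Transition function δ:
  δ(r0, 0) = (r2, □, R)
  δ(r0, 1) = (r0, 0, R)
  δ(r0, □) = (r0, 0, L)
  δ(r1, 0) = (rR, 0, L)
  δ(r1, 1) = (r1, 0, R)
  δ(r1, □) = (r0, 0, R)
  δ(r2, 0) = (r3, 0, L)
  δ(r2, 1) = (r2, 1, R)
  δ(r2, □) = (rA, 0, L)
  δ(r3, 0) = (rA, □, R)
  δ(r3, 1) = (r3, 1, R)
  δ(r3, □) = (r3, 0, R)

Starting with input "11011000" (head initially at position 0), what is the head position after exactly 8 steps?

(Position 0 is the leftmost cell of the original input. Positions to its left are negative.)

Execution trace (head position shown):
Step 0: [r0]11011000  (head at position 0)
Step 1: move right → 0[r0]1011000  (head at position 1)
Step 2: move right → 00[r0]011000  (head at position 2)
Step 3: move right → 00□[r2]11000  (head at position 3)
Step 4: move right → 00□1[r2]1000  (head at position 4)
Step 5: move right → 00□11[r2]000  (head at position 5)
Step 6: move left → 00□1[r3]1000  (head at position 4)
Step 7: move right → 00□11[r3]000  (head at position 5)
Step 8: move right → 00□11□[rA]00  (head at position 6)

After 8 steps, the head is at position 6.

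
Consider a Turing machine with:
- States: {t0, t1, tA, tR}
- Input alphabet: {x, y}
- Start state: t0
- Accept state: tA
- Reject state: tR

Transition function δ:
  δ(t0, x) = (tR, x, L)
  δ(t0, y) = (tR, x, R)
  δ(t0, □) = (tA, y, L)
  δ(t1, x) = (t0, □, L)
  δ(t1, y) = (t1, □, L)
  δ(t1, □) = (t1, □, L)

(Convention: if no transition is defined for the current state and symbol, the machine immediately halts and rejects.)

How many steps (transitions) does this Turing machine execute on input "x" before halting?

Execution trace:
Initial: [t0]x
Step 1: δ(t0, x) = (tR, x, L) → [tR]□x

The machine reaches the reject state tR and halts.

The machine executed 1 step before halting.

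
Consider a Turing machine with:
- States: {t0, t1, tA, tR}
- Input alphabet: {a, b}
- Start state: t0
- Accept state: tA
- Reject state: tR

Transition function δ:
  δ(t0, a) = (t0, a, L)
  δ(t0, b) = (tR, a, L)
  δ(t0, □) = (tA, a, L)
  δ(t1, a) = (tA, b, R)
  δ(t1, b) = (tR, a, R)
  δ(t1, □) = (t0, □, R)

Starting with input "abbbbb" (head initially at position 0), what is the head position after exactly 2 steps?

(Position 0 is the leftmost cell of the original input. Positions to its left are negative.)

Execution trace (head position shown):
Step 0: [t0]abbbbb  (head at position 0)
Step 1: move left → [t0]□abbbbb  (head at position -1)
Step 2: move left → [tA]□aabbbbb  (head at position -2)

After 2 steps, the head is at position -2.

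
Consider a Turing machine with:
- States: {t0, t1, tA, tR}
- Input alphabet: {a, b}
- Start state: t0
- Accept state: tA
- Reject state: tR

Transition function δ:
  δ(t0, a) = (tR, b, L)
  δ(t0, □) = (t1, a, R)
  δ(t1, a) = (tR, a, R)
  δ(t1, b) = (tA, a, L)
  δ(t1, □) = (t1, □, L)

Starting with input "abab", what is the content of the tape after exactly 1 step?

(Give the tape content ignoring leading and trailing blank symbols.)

Execution trace:
Initial: [t0]abab
Step 1: δ(t0, a) = (tR, b, L) → [tR]□bbab

The machine reaches the reject state tR and halts.

After 1 step, the tape (ignoring leading/trailing blanks) is: bbab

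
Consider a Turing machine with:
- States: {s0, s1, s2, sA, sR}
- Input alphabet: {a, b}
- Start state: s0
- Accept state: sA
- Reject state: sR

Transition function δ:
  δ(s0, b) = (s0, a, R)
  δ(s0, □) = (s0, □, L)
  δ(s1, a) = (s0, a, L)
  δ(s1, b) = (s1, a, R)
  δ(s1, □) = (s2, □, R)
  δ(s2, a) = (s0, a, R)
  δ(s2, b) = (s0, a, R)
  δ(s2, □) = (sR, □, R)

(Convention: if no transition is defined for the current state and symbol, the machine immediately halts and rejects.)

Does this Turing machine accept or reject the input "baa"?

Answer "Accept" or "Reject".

Execution trace:
Initial: [s0]baa
Step 1: δ(s0, b) = (s0, a, R) → a[s0]aa

No transition is defined for δ(s0, a). By convention the machine halts and rejects.

Answer: Reject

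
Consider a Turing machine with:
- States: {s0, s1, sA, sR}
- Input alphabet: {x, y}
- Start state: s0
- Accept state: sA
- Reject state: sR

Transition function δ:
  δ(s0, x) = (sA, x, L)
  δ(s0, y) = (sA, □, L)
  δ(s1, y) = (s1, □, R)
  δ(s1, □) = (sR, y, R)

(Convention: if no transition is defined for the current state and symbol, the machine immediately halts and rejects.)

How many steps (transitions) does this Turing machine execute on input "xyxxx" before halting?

Execution trace:
Initial: [s0]xyxxx
Step 1: δ(s0, x) = (sA, x, L) → [sA]□xyxxx

The machine reaches the accept state sA and halts.

The machine executed 1 step before halting.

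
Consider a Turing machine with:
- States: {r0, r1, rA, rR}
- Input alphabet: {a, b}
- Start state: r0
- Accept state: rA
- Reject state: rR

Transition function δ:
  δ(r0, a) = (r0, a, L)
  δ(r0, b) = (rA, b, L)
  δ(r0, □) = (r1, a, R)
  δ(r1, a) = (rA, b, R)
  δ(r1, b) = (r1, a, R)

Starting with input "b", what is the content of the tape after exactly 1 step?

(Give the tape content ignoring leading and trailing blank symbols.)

Execution trace:
Initial: [r0]b
Step 1: δ(r0, b) = (rA, b, L) → [rA]□b

The machine reaches the accept state rA and halts.

After 1 step, the tape (ignoring leading/trailing blanks) is: b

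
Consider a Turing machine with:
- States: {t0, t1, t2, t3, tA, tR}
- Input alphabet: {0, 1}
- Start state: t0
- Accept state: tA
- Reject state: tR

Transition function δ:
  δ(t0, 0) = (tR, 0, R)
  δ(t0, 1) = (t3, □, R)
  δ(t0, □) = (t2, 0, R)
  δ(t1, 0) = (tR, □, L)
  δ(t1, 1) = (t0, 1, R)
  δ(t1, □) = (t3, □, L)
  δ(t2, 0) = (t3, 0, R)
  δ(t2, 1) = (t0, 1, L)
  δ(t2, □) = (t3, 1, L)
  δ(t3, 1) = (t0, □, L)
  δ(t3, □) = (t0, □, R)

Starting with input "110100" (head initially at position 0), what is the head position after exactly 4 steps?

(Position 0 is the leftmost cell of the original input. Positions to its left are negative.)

Execution trace (head position shown):
Step 0: [t0]110100  (head at position 0)
Step 1: move right → □[t3]10100  (head at position 1)
Step 2: move left → [t0]□□0100  (head at position 0)
Step 3: move right → 0[t2]□0100  (head at position 1)
Step 4: move left → [t3]010100  (head at position 0)

After 4 steps, the head is at position 0.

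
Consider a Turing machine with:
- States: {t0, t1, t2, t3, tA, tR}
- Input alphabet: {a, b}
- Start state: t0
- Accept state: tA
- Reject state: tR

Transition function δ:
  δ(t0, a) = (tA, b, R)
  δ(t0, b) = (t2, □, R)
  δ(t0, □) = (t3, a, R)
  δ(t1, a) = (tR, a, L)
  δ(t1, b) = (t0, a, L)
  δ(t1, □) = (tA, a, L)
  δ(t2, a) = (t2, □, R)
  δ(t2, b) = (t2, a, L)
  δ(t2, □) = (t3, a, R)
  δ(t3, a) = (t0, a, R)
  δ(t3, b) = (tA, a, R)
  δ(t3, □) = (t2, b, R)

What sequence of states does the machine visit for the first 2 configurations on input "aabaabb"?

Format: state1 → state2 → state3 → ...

Execution trace:
Initial: [t0]aabaabb
Step 1: δ(t0, a) = (tA, b, R) → b[tA]abaabb

The machine reaches the accept state tA and halts.

State sequence: t0 → tA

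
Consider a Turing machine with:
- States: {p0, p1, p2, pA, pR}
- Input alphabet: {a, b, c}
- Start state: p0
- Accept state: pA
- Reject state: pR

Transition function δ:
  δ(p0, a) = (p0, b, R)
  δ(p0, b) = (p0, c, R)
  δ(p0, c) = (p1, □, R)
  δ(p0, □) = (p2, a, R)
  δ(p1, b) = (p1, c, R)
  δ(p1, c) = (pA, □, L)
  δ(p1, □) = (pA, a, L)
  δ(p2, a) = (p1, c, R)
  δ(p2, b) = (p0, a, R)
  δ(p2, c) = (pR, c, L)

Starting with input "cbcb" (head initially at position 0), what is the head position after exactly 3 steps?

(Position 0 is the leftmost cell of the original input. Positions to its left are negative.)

Execution trace (head position shown):
Step 0: [p0]cbcb  (head at position 0)
Step 1: move right → □[p1]bcb  (head at position 1)
Step 2: move right → □c[p1]cb  (head at position 2)
Step 3: move left → □[pA]c□b  (head at position 1)

After 3 steps, the head is at position 1.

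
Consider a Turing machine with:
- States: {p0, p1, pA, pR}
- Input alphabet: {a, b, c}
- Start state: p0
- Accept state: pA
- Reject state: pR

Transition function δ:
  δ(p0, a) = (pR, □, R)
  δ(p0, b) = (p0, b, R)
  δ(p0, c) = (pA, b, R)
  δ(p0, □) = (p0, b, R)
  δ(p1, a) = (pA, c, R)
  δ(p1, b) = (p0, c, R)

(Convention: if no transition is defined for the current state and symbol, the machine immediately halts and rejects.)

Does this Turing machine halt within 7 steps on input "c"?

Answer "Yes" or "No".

Execution trace:
Initial: [p0]c
Step 1: δ(p0, c) = (pA, b, R) → b[pA]□

The machine reaches the accept state pA and halts.
The machine halted after 1 step (within the 7-step bound).

Answer: Yes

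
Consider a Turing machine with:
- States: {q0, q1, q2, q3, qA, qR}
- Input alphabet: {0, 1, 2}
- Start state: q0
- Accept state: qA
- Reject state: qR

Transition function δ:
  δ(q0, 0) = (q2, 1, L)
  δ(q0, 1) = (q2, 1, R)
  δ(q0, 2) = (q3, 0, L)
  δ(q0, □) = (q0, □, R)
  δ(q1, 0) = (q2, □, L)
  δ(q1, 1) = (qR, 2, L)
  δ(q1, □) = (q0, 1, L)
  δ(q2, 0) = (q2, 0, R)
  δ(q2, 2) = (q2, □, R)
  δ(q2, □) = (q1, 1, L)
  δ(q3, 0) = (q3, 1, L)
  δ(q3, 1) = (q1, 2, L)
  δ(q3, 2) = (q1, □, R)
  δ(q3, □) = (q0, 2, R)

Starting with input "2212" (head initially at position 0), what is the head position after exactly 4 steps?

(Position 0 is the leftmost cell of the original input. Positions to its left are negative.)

Execution trace (head position shown):
Step 0: [q0]2212  (head at position 0)
Step 1: move left → [q3]□0212  (head at position -1)
Step 2: move right → 2[q0]0212  (head at position 0)
Step 3: move left → [q2]21212  (head at position -1)
Step 4: move right → □[q2]1212  (head at position 0)

After 4 steps, the head is at position 0.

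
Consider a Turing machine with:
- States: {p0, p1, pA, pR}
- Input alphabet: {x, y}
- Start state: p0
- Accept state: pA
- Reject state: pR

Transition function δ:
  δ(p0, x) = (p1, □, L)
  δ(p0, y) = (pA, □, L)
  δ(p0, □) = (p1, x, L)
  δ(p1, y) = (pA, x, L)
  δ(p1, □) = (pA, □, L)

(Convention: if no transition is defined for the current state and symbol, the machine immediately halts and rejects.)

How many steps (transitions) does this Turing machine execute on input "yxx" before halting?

Execution trace:
Initial: [p0]yxx
Step 1: δ(p0, y) = (pA, □, L) → [pA]□□xx

The machine reaches the accept state pA and halts.

The machine executed 1 step before halting.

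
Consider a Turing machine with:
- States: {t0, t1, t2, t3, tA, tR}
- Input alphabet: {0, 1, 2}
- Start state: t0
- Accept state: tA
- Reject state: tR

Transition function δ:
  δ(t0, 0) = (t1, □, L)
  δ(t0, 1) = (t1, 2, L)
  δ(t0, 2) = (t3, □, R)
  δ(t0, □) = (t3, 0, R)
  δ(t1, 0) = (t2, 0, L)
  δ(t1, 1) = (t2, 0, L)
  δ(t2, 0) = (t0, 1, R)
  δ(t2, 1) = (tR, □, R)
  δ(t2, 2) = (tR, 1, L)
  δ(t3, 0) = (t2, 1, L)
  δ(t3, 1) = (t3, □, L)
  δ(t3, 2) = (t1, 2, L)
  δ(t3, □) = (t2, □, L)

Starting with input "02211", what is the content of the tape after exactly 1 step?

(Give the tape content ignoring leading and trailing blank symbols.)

Execution trace:
Initial: [t0]02211
Step 1: δ(t0, 0) = (t1, □, L) → [t1]□□2211

No transition is defined for δ(t1, □). By convention the machine halts and rejects.

After 1 step, the tape (ignoring leading/trailing blanks) is: 2211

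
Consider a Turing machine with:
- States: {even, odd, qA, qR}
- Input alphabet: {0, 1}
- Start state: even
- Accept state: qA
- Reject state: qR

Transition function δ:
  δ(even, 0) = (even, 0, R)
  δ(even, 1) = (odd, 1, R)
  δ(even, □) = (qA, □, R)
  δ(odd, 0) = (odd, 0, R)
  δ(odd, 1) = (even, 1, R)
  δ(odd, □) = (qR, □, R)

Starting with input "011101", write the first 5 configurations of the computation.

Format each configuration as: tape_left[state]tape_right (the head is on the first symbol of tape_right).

Transitions applied:
Step 1: δ(even, 0) = (even, 0, R)
Step 2: δ(even, 1) = (odd, 1, R)
Step 3: δ(odd, 1) = (even, 1, R)
Step 4: δ(even, 1) = (odd, 1, R)

The first 5 configurations are:
[even]011101 ⊢ 0[even]11101 ⊢ 01[odd]1101 ⊢ 011[even]101 ⊢ 0111[odd]01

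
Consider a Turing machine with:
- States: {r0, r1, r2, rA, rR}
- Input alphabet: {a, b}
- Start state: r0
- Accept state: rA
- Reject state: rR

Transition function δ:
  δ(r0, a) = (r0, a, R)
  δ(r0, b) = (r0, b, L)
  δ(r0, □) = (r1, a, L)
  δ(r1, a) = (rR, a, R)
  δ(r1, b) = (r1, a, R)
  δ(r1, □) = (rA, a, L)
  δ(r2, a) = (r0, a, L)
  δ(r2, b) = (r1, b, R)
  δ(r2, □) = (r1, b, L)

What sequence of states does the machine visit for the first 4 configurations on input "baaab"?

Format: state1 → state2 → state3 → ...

Execution trace:
Initial: [r0]baaab
Step 1: δ(r0, b) = (r0, b, L) → [r0]□baaab
Step 2: δ(r0, □) = (r1, a, L) → [r1]□abaaab
Step 3: δ(r1, □) = (rA, a, L) → [rA]□aabaaab

The machine reaches the accept state rA and halts.

State sequence: r0 → r0 → r1 → rA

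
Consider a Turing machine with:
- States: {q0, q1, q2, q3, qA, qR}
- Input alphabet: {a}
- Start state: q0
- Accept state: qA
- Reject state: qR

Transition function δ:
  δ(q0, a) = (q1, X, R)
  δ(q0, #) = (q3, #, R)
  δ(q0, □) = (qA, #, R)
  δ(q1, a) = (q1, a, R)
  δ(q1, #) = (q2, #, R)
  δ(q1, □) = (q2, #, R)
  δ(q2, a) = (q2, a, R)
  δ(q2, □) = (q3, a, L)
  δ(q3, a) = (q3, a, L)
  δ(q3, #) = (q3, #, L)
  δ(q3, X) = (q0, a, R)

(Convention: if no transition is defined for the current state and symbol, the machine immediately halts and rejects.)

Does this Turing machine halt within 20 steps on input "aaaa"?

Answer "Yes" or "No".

Execution trace:
Initial: [q0]aaaa
Step 1: δ(q0, a) = (q1, X, R) → X[q1]aaa
Step 2: δ(q1, a) = (q1, a, R) → Xa[q1]aa
Step 3: δ(q1, a) = (q1, a, R) → Xaa[q1]a
Step 4: δ(q1, a) = (q1, a, R) → Xaaa[q1]□
Step 5: δ(q1, □) = (q2, #, R) → Xaaa#[q2]□
Step 6: δ(q2, □) = (q3, a, L) → Xaaa[q3]#a
Step 7: δ(q3, #) = (q3, #, L) → Xaa[q3]a#a
Step 8: δ(q3, a) = (q3, a, L) → Xa[q3]aa#a
Step 9: δ(q3, a) = (q3, a, L) → X[q3]aaa#a
Step 10: δ(q3, a) = (q3, a, L) → [q3]Xaaa#a
Step 11: δ(q3, X) = (q0, a, R) → a[q0]aaa#a
Step 12: δ(q0, a) = (q1, X, R) → aX[q1]aa#a
Step 13: δ(q1, a) = (q1, a, R) → aXa[q1]a#a
Step 14: δ(q1, a) = (q1, a, R) → aXaa[q1]#a
Step 15: δ(q1, #) = (q2, #, R) → aXaa#[q2]a
Step 16: δ(q2, a) = (q2, a, R) → aXaa#a[q2]□
Step 17: δ(q2, □) = (q3, a, L) → aXaa#[q3]aa
Step 18: δ(q3, a) = (q3, a, L) → aXaa[q3]#aa
Step 19: δ(q3, #) = (q3, #, L) → aXa[q3]a#aa
Step 20: δ(q3, a) = (q3, a, L) → aX[q3]aa#aa

The machine has not reached a halting state after 20 steps.
The machine did not halt within the 20-step bound.

Answer: No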